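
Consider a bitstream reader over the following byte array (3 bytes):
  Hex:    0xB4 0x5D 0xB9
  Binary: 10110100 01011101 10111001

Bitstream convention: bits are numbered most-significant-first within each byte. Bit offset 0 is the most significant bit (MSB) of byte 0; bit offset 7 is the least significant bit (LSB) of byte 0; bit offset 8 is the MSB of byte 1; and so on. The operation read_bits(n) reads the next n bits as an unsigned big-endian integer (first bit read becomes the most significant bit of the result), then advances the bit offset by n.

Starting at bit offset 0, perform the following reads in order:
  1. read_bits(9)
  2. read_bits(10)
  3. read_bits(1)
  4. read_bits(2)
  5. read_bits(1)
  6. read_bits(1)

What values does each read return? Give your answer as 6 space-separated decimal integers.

Answer: 360 749 1 2 0 1

Derivation:
Read 1: bits[0:9] width=9 -> value=360 (bin 101101000); offset now 9 = byte 1 bit 1; 15 bits remain
Read 2: bits[9:19] width=10 -> value=749 (bin 1011101101); offset now 19 = byte 2 bit 3; 5 bits remain
Read 3: bits[19:20] width=1 -> value=1 (bin 1); offset now 20 = byte 2 bit 4; 4 bits remain
Read 4: bits[20:22] width=2 -> value=2 (bin 10); offset now 22 = byte 2 bit 6; 2 bits remain
Read 5: bits[22:23] width=1 -> value=0 (bin 0); offset now 23 = byte 2 bit 7; 1 bits remain
Read 6: bits[23:24] width=1 -> value=1 (bin 1); offset now 24 = byte 3 bit 0; 0 bits remain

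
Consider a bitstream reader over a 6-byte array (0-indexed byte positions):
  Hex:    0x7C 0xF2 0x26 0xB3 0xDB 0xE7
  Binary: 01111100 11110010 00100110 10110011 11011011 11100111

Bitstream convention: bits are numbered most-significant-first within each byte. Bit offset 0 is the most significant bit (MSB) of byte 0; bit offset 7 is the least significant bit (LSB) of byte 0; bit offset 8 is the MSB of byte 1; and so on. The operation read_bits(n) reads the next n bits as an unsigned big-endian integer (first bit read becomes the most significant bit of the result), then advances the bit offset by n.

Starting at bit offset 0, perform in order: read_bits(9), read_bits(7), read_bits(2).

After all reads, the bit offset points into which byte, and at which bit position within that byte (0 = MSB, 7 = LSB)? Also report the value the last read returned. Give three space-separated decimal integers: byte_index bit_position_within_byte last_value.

Answer: 2 2 0

Derivation:
Read 1: bits[0:9] width=9 -> value=249 (bin 011111001); offset now 9 = byte 1 bit 1; 39 bits remain
Read 2: bits[9:16] width=7 -> value=114 (bin 1110010); offset now 16 = byte 2 bit 0; 32 bits remain
Read 3: bits[16:18] width=2 -> value=0 (bin 00); offset now 18 = byte 2 bit 2; 30 bits remain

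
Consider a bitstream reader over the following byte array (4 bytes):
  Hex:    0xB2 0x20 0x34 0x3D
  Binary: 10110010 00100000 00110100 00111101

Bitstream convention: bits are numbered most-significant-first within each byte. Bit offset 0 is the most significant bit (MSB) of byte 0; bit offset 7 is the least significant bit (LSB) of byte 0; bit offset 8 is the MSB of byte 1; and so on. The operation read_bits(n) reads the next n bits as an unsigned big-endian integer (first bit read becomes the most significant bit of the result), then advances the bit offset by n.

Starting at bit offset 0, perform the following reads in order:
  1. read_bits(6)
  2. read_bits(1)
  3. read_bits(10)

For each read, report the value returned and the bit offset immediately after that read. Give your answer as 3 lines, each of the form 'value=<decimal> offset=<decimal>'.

Read 1: bits[0:6] width=6 -> value=44 (bin 101100); offset now 6 = byte 0 bit 6; 26 bits remain
Read 2: bits[6:7] width=1 -> value=1 (bin 1); offset now 7 = byte 0 bit 7; 25 bits remain
Read 3: bits[7:17] width=10 -> value=64 (bin 0001000000); offset now 17 = byte 2 bit 1; 15 bits remain

Answer: value=44 offset=6
value=1 offset=7
value=64 offset=17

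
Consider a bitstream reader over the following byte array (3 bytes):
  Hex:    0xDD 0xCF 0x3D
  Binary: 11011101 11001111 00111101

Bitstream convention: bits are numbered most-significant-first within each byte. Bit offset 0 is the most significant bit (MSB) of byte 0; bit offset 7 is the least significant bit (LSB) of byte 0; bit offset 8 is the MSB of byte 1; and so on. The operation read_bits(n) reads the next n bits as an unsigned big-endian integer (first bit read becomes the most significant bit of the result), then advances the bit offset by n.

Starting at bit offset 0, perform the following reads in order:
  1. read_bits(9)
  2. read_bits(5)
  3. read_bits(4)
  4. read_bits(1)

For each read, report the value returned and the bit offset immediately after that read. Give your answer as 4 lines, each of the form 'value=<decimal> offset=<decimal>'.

Read 1: bits[0:9] width=9 -> value=443 (bin 110111011); offset now 9 = byte 1 bit 1; 15 bits remain
Read 2: bits[9:14] width=5 -> value=19 (bin 10011); offset now 14 = byte 1 bit 6; 10 bits remain
Read 3: bits[14:18] width=4 -> value=12 (bin 1100); offset now 18 = byte 2 bit 2; 6 bits remain
Read 4: bits[18:19] width=1 -> value=1 (bin 1); offset now 19 = byte 2 bit 3; 5 bits remain

Answer: value=443 offset=9
value=19 offset=14
value=12 offset=18
value=1 offset=19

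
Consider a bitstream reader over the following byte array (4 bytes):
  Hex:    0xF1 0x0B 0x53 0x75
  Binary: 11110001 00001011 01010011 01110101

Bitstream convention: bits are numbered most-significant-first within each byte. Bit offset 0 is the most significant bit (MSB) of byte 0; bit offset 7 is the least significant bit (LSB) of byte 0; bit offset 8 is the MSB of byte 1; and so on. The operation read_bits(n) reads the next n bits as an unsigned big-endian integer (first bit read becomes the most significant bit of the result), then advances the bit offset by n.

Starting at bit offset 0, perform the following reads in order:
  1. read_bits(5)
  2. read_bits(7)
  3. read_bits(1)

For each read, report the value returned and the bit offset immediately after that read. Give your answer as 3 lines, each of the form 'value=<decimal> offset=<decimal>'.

Answer: value=30 offset=5
value=16 offset=12
value=1 offset=13

Derivation:
Read 1: bits[0:5] width=5 -> value=30 (bin 11110); offset now 5 = byte 0 bit 5; 27 bits remain
Read 2: bits[5:12] width=7 -> value=16 (bin 0010000); offset now 12 = byte 1 bit 4; 20 bits remain
Read 3: bits[12:13] width=1 -> value=1 (bin 1); offset now 13 = byte 1 bit 5; 19 bits remain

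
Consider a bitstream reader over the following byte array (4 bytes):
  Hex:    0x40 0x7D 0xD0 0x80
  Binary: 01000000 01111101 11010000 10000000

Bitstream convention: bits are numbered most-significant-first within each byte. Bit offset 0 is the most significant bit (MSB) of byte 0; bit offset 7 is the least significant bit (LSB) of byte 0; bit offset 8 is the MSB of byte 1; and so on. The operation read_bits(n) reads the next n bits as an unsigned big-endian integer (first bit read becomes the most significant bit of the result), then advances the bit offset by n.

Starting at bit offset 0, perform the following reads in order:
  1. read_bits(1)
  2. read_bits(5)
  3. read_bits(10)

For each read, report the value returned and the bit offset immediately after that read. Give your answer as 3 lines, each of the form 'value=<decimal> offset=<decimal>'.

Read 1: bits[0:1] width=1 -> value=0 (bin 0); offset now 1 = byte 0 bit 1; 31 bits remain
Read 2: bits[1:6] width=5 -> value=16 (bin 10000); offset now 6 = byte 0 bit 6; 26 bits remain
Read 3: bits[6:16] width=10 -> value=125 (bin 0001111101); offset now 16 = byte 2 bit 0; 16 bits remain

Answer: value=0 offset=1
value=16 offset=6
value=125 offset=16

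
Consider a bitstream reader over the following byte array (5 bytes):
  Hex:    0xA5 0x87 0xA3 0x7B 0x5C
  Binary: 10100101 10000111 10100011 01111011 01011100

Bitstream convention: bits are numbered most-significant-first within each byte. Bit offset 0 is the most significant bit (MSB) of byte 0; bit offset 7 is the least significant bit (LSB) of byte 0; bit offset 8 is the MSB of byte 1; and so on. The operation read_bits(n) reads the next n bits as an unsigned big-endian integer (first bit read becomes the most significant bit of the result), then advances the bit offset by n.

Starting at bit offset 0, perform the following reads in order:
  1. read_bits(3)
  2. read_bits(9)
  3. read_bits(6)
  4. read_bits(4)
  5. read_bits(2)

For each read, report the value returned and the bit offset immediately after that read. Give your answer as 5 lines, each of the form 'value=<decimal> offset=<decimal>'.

Answer: value=5 offset=3
value=88 offset=12
value=30 offset=18
value=8 offset=22
value=3 offset=24

Derivation:
Read 1: bits[0:3] width=3 -> value=5 (bin 101); offset now 3 = byte 0 bit 3; 37 bits remain
Read 2: bits[3:12] width=9 -> value=88 (bin 001011000); offset now 12 = byte 1 bit 4; 28 bits remain
Read 3: bits[12:18] width=6 -> value=30 (bin 011110); offset now 18 = byte 2 bit 2; 22 bits remain
Read 4: bits[18:22] width=4 -> value=8 (bin 1000); offset now 22 = byte 2 bit 6; 18 bits remain
Read 5: bits[22:24] width=2 -> value=3 (bin 11); offset now 24 = byte 3 bit 0; 16 bits remain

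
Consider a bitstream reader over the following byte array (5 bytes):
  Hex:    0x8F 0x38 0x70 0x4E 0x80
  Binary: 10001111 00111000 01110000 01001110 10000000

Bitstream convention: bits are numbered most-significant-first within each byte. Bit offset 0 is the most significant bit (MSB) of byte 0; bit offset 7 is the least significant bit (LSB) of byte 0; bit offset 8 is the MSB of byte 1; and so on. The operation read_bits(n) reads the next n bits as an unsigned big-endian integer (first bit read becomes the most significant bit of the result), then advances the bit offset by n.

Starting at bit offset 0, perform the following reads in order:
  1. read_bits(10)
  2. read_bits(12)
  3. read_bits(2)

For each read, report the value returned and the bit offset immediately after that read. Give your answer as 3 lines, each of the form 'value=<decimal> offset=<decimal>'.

Read 1: bits[0:10] width=10 -> value=572 (bin 1000111100); offset now 10 = byte 1 bit 2; 30 bits remain
Read 2: bits[10:22] width=12 -> value=3612 (bin 111000011100); offset now 22 = byte 2 bit 6; 18 bits remain
Read 3: bits[22:24] width=2 -> value=0 (bin 00); offset now 24 = byte 3 bit 0; 16 bits remain

Answer: value=572 offset=10
value=3612 offset=22
value=0 offset=24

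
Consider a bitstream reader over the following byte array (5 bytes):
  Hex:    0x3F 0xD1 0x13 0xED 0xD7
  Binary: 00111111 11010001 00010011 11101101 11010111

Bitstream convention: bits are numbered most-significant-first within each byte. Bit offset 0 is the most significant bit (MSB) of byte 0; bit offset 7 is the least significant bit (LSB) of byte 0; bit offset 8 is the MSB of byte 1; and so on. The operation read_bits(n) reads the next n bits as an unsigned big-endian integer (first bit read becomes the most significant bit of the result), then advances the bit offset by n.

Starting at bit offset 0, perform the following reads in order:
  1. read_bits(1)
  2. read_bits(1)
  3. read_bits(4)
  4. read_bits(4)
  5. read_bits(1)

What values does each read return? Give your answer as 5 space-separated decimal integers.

Answer: 0 0 15 15 0

Derivation:
Read 1: bits[0:1] width=1 -> value=0 (bin 0); offset now 1 = byte 0 bit 1; 39 bits remain
Read 2: bits[1:2] width=1 -> value=0 (bin 0); offset now 2 = byte 0 bit 2; 38 bits remain
Read 3: bits[2:6] width=4 -> value=15 (bin 1111); offset now 6 = byte 0 bit 6; 34 bits remain
Read 4: bits[6:10] width=4 -> value=15 (bin 1111); offset now 10 = byte 1 bit 2; 30 bits remain
Read 5: bits[10:11] width=1 -> value=0 (bin 0); offset now 11 = byte 1 bit 3; 29 bits remain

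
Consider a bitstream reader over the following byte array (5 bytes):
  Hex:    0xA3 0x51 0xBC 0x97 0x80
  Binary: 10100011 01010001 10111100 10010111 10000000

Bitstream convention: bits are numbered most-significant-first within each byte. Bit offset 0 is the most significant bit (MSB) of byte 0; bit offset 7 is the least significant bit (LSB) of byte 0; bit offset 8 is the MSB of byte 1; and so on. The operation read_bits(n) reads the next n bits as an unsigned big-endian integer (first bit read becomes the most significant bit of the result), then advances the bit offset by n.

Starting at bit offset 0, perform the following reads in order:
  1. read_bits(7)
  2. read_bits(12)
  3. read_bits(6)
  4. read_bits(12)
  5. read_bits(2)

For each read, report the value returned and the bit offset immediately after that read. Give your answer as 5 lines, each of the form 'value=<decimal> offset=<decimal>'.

Answer: value=81 offset=7
value=2701 offset=19
value=57 offset=25
value=752 offset=37
value=0 offset=39

Derivation:
Read 1: bits[0:7] width=7 -> value=81 (bin 1010001); offset now 7 = byte 0 bit 7; 33 bits remain
Read 2: bits[7:19] width=12 -> value=2701 (bin 101010001101); offset now 19 = byte 2 bit 3; 21 bits remain
Read 3: bits[19:25] width=6 -> value=57 (bin 111001); offset now 25 = byte 3 bit 1; 15 bits remain
Read 4: bits[25:37] width=12 -> value=752 (bin 001011110000); offset now 37 = byte 4 bit 5; 3 bits remain
Read 5: bits[37:39] width=2 -> value=0 (bin 00); offset now 39 = byte 4 bit 7; 1 bits remain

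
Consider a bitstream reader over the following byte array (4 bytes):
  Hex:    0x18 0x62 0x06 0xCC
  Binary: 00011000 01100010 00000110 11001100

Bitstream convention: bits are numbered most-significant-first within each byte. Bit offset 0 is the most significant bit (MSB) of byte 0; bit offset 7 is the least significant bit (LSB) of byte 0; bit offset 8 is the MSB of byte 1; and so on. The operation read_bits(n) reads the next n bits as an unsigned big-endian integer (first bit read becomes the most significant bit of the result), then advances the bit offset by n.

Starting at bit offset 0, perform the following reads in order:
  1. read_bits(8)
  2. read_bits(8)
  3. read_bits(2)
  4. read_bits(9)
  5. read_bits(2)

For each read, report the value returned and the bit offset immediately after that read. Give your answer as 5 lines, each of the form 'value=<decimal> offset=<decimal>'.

Answer: value=24 offset=8
value=98 offset=16
value=0 offset=18
value=54 offset=27
value=1 offset=29

Derivation:
Read 1: bits[0:8] width=8 -> value=24 (bin 00011000); offset now 8 = byte 1 bit 0; 24 bits remain
Read 2: bits[8:16] width=8 -> value=98 (bin 01100010); offset now 16 = byte 2 bit 0; 16 bits remain
Read 3: bits[16:18] width=2 -> value=0 (bin 00); offset now 18 = byte 2 bit 2; 14 bits remain
Read 4: bits[18:27] width=9 -> value=54 (bin 000110110); offset now 27 = byte 3 bit 3; 5 bits remain
Read 5: bits[27:29] width=2 -> value=1 (bin 01); offset now 29 = byte 3 bit 5; 3 bits remain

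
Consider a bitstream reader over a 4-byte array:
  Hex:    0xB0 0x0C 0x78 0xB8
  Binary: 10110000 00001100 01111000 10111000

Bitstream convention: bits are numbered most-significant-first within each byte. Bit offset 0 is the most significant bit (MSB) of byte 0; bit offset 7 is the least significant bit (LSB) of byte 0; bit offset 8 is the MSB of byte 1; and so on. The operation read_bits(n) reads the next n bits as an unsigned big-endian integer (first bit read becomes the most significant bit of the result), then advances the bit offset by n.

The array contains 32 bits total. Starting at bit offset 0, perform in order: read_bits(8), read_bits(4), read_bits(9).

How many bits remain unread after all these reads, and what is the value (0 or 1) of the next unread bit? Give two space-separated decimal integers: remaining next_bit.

Answer: 11 0

Derivation:
Read 1: bits[0:8] width=8 -> value=176 (bin 10110000); offset now 8 = byte 1 bit 0; 24 bits remain
Read 2: bits[8:12] width=4 -> value=0 (bin 0000); offset now 12 = byte 1 bit 4; 20 bits remain
Read 3: bits[12:21] width=9 -> value=399 (bin 110001111); offset now 21 = byte 2 bit 5; 11 bits remain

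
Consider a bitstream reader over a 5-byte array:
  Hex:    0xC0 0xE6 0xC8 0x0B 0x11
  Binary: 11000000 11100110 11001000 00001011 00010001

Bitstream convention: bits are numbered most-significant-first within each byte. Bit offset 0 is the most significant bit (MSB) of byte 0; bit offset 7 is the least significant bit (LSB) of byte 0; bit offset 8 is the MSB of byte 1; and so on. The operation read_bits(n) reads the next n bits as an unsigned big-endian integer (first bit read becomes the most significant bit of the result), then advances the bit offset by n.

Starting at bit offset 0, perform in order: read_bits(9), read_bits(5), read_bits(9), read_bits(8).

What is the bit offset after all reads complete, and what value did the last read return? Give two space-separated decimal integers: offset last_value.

Read 1: bits[0:9] width=9 -> value=385 (bin 110000001); offset now 9 = byte 1 bit 1; 31 bits remain
Read 2: bits[9:14] width=5 -> value=25 (bin 11001); offset now 14 = byte 1 bit 6; 26 bits remain
Read 3: bits[14:23] width=9 -> value=356 (bin 101100100); offset now 23 = byte 2 bit 7; 17 bits remain
Read 4: bits[23:31] width=8 -> value=5 (bin 00000101); offset now 31 = byte 3 bit 7; 9 bits remain

Answer: 31 5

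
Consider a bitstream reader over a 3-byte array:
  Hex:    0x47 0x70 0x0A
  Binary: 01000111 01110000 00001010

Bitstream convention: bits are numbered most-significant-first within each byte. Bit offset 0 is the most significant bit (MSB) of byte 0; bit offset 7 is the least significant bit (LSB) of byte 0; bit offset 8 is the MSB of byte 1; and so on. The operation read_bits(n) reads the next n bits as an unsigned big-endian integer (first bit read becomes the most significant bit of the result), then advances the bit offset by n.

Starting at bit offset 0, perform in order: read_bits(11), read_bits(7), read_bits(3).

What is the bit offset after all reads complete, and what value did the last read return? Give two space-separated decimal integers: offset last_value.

Answer: 21 1

Derivation:
Read 1: bits[0:11] width=11 -> value=571 (bin 01000111011); offset now 11 = byte 1 bit 3; 13 bits remain
Read 2: bits[11:18] width=7 -> value=64 (bin 1000000); offset now 18 = byte 2 bit 2; 6 bits remain
Read 3: bits[18:21] width=3 -> value=1 (bin 001); offset now 21 = byte 2 bit 5; 3 bits remain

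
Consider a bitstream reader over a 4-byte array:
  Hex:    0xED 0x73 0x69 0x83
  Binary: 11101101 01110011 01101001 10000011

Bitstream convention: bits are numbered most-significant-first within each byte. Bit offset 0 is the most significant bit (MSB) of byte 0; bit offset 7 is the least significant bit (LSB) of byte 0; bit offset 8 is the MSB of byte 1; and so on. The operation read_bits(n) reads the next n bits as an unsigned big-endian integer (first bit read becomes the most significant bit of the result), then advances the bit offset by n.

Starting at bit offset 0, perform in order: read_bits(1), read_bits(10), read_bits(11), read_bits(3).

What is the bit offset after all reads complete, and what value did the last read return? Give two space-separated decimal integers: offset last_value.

Read 1: bits[0:1] width=1 -> value=1 (bin 1); offset now 1 = byte 0 bit 1; 31 bits remain
Read 2: bits[1:11] width=10 -> value=875 (bin 1101101011); offset now 11 = byte 1 bit 3; 21 bits remain
Read 3: bits[11:22] width=11 -> value=1242 (bin 10011011010); offset now 22 = byte 2 bit 6; 10 bits remain
Read 4: bits[22:25] width=3 -> value=3 (bin 011); offset now 25 = byte 3 bit 1; 7 bits remain

Answer: 25 3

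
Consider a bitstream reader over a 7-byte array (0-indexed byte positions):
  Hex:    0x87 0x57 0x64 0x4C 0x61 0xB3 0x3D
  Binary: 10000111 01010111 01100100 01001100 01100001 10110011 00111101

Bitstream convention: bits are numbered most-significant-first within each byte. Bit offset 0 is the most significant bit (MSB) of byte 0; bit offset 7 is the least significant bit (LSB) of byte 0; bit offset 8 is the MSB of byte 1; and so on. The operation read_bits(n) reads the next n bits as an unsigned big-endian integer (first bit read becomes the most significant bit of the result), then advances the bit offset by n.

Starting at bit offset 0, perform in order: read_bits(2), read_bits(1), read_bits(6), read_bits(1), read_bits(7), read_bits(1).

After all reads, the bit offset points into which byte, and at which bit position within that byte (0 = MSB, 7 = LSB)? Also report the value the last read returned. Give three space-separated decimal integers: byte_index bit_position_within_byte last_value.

Read 1: bits[0:2] width=2 -> value=2 (bin 10); offset now 2 = byte 0 bit 2; 54 bits remain
Read 2: bits[2:3] width=1 -> value=0 (bin 0); offset now 3 = byte 0 bit 3; 53 bits remain
Read 3: bits[3:9] width=6 -> value=14 (bin 001110); offset now 9 = byte 1 bit 1; 47 bits remain
Read 4: bits[9:10] width=1 -> value=1 (bin 1); offset now 10 = byte 1 bit 2; 46 bits remain
Read 5: bits[10:17] width=7 -> value=46 (bin 0101110); offset now 17 = byte 2 bit 1; 39 bits remain
Read 6: bits[17:18] width=1 -> value=1 (bin 1); offset now 18 = byte 2 bit 2; 38 bits remain

Answer: 2 2 1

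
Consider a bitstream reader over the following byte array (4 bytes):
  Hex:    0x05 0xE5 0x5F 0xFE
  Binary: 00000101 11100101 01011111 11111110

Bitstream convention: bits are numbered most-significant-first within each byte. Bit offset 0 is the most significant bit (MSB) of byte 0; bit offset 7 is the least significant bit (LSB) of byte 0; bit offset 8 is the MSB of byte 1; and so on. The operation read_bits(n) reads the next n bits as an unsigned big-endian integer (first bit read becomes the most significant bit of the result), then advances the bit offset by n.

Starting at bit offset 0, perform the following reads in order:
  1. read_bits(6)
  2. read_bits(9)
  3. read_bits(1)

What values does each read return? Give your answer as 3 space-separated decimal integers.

Read 1: bits[0:6] width=6 -> value=1 (bin 000001); offset now 6 = byte 0 bit 6; 26 bits remain
Read 2: bits[6:15] width=9 -> value=242 (bin 011110010); offset now 15 = byte 1 bit 7; 17 bits remain
Read 3: bits[15:16] width=1 -> value=1 (bin 1); offset now 16 = byte 2 bit 0; 16 bits remain

Answer: 1 242 1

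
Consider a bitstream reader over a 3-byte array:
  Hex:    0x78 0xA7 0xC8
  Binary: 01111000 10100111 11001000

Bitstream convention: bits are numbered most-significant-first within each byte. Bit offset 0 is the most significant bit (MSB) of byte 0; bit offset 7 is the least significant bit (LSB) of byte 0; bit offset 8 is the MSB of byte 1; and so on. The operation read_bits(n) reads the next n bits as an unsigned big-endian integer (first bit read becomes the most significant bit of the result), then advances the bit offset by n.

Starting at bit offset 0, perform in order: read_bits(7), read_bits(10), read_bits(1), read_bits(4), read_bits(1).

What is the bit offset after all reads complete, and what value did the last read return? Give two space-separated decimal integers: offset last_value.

Read 1: bits[0:7] width=7 -> value=60 (bin 0111100); offset now 7 = byte 0 bit 7; 17 bits remain
Read 2: bits[7:17] width=10 -> value=335 (bin 0101001111); offset now 17 = byte 2 bit 1; 7 bits remain
Read 3: bits[17:18] width=1 -> value=1 (bin 1); offset now 18 = byte 2 bit 2; 6 bits remain
Read 4: bits[18:22] width=4 -> value=2 (bin 0010); offset now 22 = byte 2 bit 6; 2 bits remain
Read 5: bits[22:23] width=1 -> value=0 (bin 0); offset now 23 = byte 2 bit 7; 1 bits remain

Answer: 23 0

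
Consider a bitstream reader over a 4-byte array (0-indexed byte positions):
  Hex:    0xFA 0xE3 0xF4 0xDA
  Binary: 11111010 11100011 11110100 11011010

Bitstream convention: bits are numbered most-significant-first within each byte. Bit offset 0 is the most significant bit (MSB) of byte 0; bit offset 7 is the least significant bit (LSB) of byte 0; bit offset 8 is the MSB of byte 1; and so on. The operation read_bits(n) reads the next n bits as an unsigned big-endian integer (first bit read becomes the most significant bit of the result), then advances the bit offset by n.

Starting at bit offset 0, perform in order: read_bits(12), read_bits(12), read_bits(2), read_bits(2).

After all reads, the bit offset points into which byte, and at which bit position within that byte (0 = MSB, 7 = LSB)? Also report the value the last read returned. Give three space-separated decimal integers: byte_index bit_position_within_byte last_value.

Read 1: bits[0:12] width=12 -> value=4014 (bin 111110101110); offset now 12 = byte 1 bit 4; 20 bits remain
Read 2: bits[12:24] width=12 -> value=1012 (bin 001111110100); offset now 24 = byte 3 bit 0; 8 bits remain
Read 3: bits[24:26] width=2 -> value=3 (bin 11); offset now 26 = byte 3 bit 2; 6 bits remain
Read 4: bits[26:28] width=2 -> value=1 (bin 01); offset now 28 = byte 3 bit 4; 4 bits remain

Answer: 3 4 1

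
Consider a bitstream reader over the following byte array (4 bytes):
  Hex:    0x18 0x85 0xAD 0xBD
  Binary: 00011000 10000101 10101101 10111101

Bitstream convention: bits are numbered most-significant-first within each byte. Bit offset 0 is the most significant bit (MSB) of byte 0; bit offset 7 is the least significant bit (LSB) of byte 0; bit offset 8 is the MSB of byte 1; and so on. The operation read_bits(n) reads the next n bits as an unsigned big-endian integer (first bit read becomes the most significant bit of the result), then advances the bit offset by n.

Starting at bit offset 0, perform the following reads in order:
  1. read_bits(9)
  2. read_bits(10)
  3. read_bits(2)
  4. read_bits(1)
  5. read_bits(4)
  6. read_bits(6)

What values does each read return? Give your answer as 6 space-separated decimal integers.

Read 1: bits[0:9] width=9 -> value=49 (bin 000110001); offset now 9 = byte 1 bit 1; 23 bits remain
Read 2: bits[9:19] width=10 -> value=45 (bin 0000101101); offset now 19 = byte 2 bit 3; 13 bits remain
Read 3: bits[19:21] width=2 -> value=1 (bin 01); offset now 21 = byte 2 bit 5; 11 bits remain
Read 4: bits[21:22] width=1 -> value=1 (bin 1); offset now 22 = byte 2 bit 6; 10 bits remain
Read 5: bits[22:26] width=4 -> value=6 (bin 0110); offset now 26 = byte 3 bit 2; 6 bits remain
Read 6: bits[26:32] width=6 -> value=61 (bin 111101); offset now 32 = byte 4 bit 0; 0 bits remain

Answer: 49 45 1 1 6 61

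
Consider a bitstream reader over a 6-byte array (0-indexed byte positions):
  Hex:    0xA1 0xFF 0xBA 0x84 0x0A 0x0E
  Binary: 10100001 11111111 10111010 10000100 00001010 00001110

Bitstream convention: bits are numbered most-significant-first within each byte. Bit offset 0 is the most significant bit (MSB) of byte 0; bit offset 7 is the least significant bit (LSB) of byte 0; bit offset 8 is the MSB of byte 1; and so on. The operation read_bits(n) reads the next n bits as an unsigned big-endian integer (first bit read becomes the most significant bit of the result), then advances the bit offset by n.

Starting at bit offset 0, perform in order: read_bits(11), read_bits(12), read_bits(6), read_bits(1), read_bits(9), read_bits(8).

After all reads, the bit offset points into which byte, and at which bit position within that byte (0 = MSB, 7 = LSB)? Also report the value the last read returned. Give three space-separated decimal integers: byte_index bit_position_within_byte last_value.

Answer: 5 7 7

Derivation:
Read 1: bits[0:11] width=11 -> value=1295 (bin 10100001111); offset now 11 = byte 1 bit 3; 37 bits remain
Read 2: bits[11:23] width=12 -> value=4061 (bin 111111011101); offset now 23 = byte 2 bit 7; 25 bits remain
Read 3: bits[23:29] width=6 -> value=16 (bin 010000); offset now 29 = byte 3 bit 5; 19 bits remain
Read 4: bits[29:30] width=1 -> value=1 (bin 1); offset now 30 = byte 3 bit 6; 18 bits remain
Read 5: bits[30:39] width=9 -> value=5 (bin 000000101); offset now 39 = byte 4 bit 7; 9 bits remain
Read 6: bits[39:47] width=8 -> value=7 (bin 00000111); offset now 47 = byte 5 bit 7; 1 bits remain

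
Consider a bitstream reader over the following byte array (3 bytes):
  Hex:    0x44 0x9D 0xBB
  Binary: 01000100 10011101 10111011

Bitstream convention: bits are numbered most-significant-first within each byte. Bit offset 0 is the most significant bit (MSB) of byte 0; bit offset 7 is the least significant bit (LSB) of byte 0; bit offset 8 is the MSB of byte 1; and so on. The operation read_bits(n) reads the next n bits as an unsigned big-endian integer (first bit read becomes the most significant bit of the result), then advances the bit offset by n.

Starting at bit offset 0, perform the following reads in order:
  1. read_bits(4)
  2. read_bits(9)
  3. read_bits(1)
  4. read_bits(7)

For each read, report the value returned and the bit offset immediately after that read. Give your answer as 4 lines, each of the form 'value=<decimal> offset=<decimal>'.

Read 1: bits[0:4] width=4 -> value=4 (bin 0100); offset now 4 = byte 0 bit 4; 20 bits remain
Read 2: bits[4:13] width=9 -> value=147 (bin 010010011); offset now 13 = byte 1 bit 5; 11 bits remain
Read 3: bits[13:14] width=1 -> value=1 (bin 1); offset now 14 = byte 1 bit 6; 10 bits remain
Read 4: bits[14:21] width=7 -> value=55 (bin 0110111); offset now 21 = byte 2 bit 5; 3 bits remain

Answer: value=4 offset=4
value=147 offset=13
value=1 offset=14
value=55 offset=21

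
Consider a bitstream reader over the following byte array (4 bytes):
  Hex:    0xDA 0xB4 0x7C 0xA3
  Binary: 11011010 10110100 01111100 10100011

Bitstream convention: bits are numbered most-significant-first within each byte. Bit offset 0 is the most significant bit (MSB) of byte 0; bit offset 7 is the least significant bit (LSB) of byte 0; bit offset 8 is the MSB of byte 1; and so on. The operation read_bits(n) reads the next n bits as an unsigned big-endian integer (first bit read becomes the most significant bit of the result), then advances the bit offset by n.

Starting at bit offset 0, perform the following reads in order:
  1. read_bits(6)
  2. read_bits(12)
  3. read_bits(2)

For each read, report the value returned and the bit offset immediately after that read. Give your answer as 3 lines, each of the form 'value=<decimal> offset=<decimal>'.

Answer: value=54 offset=6
value=2769 offset=18
value=3 offset=20

Derivation:
Read 1: bits[0:6] width=6 -> value=54 (bin 110110); offset now 6 = byte 0 bit 6; 26 bits remain
Read 2: bits[6:18] width=12 -> value=2769 (bin 101011010001); offset now 18 = byte 2 bit 2; 14 bits remain
Read 3: bits[18:20] width=2 -> value=3 (bin 11); offset now 20 = byte 2 bit 4; 12 bits remain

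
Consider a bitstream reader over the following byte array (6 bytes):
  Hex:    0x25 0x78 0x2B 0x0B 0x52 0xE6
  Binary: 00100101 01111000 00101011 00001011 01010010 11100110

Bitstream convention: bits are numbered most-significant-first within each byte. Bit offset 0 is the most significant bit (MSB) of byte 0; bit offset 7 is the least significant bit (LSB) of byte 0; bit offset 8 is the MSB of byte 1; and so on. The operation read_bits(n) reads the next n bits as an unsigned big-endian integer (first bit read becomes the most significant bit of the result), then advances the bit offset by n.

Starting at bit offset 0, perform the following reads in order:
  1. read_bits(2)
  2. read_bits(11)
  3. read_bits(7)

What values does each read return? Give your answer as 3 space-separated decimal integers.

Answer: 0 1199 2

Derivation:
Read 1: bits[0:2] width=2 -> value=0 (bin 00); offset now 2 = byte 0 bit 2; 46 bits remain
Read 2: bits[2:13] width=11 -> value=1199 (bin 10010101111); offset now 13 = byte 1 bit 5; 35 bits remain
Read 3: bits[13:20] width=7 -> value=2 (bin 0000010); offset now 20 = byte 2 bit 4; 28 bits remain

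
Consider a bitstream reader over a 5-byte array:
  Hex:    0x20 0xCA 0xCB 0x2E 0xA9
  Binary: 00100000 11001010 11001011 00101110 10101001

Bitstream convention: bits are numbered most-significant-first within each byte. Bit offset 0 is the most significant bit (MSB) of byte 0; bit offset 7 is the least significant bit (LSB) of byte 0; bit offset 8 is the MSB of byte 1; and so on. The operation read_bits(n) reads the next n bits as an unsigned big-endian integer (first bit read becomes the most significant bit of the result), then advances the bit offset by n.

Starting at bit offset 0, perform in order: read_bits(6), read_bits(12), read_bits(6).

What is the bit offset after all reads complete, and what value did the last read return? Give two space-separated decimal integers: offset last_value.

Answer: 24 11

Derivation:
Read 1: bits[0:6] width=6 -> value=8 (bin 001000); offset now 6 = byte 0 bit 6; 34 bits remain
Read 2: bits[6:18] width=12 -> value=811 (bin 001100101011); offset now 18 = byte 2 bit 2; 22 bits remain
Read 3: bits[18:24] width=6 -> value=11 (bin 001011); offset now 24 = byte 3 bit 0; 16 bits remain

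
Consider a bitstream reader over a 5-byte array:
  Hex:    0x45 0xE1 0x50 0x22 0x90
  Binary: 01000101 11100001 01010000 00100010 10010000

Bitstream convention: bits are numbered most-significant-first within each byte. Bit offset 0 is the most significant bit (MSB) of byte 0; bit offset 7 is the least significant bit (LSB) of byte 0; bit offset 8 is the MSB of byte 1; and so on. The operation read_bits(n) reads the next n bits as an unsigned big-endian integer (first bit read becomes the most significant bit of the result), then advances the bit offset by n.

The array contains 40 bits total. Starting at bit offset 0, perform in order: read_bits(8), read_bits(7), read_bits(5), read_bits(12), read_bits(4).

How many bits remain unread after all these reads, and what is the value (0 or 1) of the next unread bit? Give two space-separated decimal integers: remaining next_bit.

Answer: 4 0

Derivation:
Read 1: bits[0:8] width=8 -> value=69 (bin 01000101); offset now 8 = byte 1 bit 0; 32 bits remain
Read 2: bits[8:15] width=7 -> value=112 (bin 1110000); offset now 15 = byte 1 bit 7; 25 bits remain
Read 3: bits[15:20] width=5 -> value=21 (bin 10101); offset now 20 = byte 2 bit 4; 20 bits remain
Read 4: bits[20:32] width=12 -> value=34 (bin 000000100010); offset now 32 = byte 4 bit 0; 8 bits remain
Read 5: bits[32:36] width=4 -> value=9 (bin 1001); offset now 36 = byte 4 bit 4; 4 bits remain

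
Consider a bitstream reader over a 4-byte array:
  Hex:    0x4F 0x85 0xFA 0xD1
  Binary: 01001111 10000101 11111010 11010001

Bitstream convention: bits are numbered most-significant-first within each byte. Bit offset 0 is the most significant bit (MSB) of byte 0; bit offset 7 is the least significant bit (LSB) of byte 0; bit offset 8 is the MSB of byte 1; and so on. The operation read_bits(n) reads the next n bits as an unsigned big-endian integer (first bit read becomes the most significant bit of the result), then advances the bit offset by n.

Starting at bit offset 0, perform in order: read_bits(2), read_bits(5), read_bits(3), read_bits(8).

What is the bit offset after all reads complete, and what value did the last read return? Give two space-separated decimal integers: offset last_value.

Answer: 18 23

Derivation:
Read 1: bits[0:2] width=2 -> value=1 (bin 01); offset now 2 = byte 0 bit 2; 30 bits remain
Read 2: bits[2:7] width=5 -> value=7 (bin 00111); offset now 7 = byte 0 bit 7; 25 bits remain
Read 3: bits[7:10] width=3 -> value=6 (bin 110); offset now 10 = byte 1 bit 2; 22 bits remain
Read 4: bits[10:18] width=8 -> value=23 (bin 00010111); offset now 18 = byte 2 bit 2; 14 bits remain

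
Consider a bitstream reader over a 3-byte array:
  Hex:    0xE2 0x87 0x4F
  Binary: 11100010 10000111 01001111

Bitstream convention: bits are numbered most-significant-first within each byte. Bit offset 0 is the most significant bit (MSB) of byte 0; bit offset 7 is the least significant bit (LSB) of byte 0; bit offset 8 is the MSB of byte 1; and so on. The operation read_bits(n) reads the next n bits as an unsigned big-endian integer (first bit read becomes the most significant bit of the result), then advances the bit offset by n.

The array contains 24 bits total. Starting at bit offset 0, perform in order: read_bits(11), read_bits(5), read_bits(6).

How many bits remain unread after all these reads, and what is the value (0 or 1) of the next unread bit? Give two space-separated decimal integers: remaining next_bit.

Answer: 2 1

Derivation:
Read 1: bits[0:11] width=11 -> value=1812 (bin 11100010100); offset now 11 = byte 1 bit 3; 13 bits remain
Read 2: bits[11:16] width=5 -> value=7 (bin 00111); offset now 16 = byte 2 bit 0; 8 bits remain
Read 3: bits[16:22] width=6 -> value=19 (bin 010011); offset now 22 = byte 2 bit 6; 2 bits remain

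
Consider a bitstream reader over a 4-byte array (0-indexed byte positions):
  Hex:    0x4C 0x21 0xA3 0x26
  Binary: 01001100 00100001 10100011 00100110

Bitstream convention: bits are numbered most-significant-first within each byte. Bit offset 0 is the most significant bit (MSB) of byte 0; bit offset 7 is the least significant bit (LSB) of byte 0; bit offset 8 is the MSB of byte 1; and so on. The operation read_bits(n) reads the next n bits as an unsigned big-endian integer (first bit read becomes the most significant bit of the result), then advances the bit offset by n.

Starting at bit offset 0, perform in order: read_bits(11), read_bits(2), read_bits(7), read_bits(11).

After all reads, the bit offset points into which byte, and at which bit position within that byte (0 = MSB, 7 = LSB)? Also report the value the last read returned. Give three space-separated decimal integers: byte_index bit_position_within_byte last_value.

Read 1: bits[0:11] width=11 -> value=609 (bin 01001100001); offset now 11 = byte 1 bit 3; 21 bits remain
Read 2: bits[11:13] width=2 -> value=0 (bin 00); offset now 13 = byte 1 bit 5; 19 bits remain
Read 3: bits[13:20] width=7 -> value=26 (bin 0011010); offset now 20 = byte 2 bit 4; 12 bits remain
Read 4: bits[20:31] width=11 -> value=403 (bin 00110010011); offset now 31 = byte 3 bit 7; 1 bits remain

Answer: 3 7 403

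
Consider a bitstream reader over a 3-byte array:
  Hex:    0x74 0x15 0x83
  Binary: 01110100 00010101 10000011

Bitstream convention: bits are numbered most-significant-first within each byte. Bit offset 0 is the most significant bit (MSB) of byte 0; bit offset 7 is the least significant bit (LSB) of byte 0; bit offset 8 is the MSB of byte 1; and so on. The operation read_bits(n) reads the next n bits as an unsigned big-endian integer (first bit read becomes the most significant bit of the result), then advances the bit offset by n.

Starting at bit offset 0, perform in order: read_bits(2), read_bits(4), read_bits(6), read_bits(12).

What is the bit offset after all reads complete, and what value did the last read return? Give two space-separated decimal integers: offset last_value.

Read 1: bits[0:2] width=2 -> value=1 (bin 01); offset now 2 = byte 0 bit 2; 22 bits remain
Read 2: bits[2:6] width=4 -> value=13 (bin 1101); offset now 6 = byte 0 bit 6; 18 bits remain
Read 3: bits[6:12] width=6 -> value=1 (bin 000001); offset now 12 = byte 1 bit 4; 12 bits remain
Read 4: bits[12:24] width=12 -> value=1411 (bin 010110000011); offset now 24 = byte 3 bit 0; 0 bits remain

Answer: 24 1411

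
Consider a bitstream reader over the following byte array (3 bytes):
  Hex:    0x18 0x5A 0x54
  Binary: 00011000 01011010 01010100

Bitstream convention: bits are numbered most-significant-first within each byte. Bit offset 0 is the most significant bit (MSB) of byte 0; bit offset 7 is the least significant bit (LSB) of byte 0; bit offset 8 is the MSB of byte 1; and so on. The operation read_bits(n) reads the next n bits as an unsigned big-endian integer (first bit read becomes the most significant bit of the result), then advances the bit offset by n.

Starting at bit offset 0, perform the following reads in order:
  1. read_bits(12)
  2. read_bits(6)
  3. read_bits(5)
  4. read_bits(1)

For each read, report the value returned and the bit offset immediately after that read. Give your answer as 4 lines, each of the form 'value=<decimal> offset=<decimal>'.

Read 1: bits[0:12] width=12 -> value=389 (bin 000110000101); offset now 12 = byte 1 bit 4; 12 bits remain
Read 2: bits[12:18] width=6 -> value=41 (bin 101001); offset now 18 = byte 2 bit 2; 6 bits remain
Read 3: bits[18:23] width=5 -> value=10 (bin 01010); offset now 23 = byte 2 bit 7; 1 bits remain
Read 4: bits[23:24] width=1 -> value=0 (bin 0); offset now 24 = byte 3 bit 0; 0 bits remain

Answer: value=389 offset=12
value=41 offset=18
value=10 offset=23
value=0 offset=24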